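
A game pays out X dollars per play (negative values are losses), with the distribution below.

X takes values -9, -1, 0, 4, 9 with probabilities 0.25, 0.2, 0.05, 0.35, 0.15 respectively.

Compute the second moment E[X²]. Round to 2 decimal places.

38.20

E[X²] = (-9)²(0.25) + (-1)²(0.2) + (0)²(0.05) + (4)²(0.35) + (9)²(0.15) = 38.2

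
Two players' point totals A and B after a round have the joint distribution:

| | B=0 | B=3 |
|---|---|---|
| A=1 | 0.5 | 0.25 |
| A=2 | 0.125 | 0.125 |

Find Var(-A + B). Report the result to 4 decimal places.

E[A] = 1.25,  E[B] = 1.125,  E[AB] = 1.5
Var(A) = 1.75 − (1.25)² = 0.1875;  Var(B) = 3.375 − (1.125)² = 2.109375
Cov(A,B) = 1.5 − (1.25)(1.125) = 0.09375
Var(-A + B) = (-1)²·0.1875 + (1)²·2.109375 + 2·(-1)·(1)·0.09375 = 2.109375

2.1094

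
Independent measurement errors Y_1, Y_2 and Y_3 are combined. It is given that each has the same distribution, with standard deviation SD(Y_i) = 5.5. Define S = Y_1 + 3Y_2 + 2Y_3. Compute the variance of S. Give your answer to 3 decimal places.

423.500

V(Y_i) = (5.5)² = 30.25
By independence, V(S) = (1)²V(Y_1) + (3)²V(Y_2) + (2)²V(Y_3)
= (1)²·30.25 + (3)²·30.25 + (2)²·30.25 = 423.5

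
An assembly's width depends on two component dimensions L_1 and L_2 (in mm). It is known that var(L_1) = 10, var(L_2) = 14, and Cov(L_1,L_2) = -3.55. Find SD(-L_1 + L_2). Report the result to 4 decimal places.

var(-L_1 + L_2) = (-1)²·var(L_1) + (1)²·var(L_2) + 2·(-1)·(1)·Cov(L_1,L_2)
= 1·10 + 1·14 + -2·-3.55 = 31.1
SD(-L_1 + L_2) = √31.1 ≈ 5.5767

5.5767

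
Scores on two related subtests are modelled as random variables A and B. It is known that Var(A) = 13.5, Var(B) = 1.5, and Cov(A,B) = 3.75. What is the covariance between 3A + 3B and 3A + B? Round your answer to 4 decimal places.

171.0000

Cov(3A + 3B, 3A + B) = (3)(3)Var(A) + (3)(1)Var(B) + [(3)(1) + (3)(3)]Cov(A,B)
= 9·13.5 + 3·1.5 + 12·3.75 = 171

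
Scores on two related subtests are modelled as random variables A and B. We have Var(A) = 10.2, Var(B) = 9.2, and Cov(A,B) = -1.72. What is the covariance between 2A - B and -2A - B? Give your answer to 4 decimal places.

Cov(2A - B, -2A - B) = (2)(-2)Var(A) + (-1)(-1)Var(B) + [(2)(-1) + (-1)(-2)]Cov(A,B)
= -4·10.2 + 1·9.2 + 0·-1.72 = -31.6

-31.6000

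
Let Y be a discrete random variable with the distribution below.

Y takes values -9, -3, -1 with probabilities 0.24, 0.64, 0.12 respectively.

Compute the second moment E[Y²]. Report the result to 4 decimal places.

25.3200

E[Y²] = (-9)²(0.24) + (-3)²(0.64) + (-1)²(0.12) = 25.32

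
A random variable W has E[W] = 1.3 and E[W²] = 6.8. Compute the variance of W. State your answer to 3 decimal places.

5.110

var(W) = 6.8 − (1.3)² = 5.11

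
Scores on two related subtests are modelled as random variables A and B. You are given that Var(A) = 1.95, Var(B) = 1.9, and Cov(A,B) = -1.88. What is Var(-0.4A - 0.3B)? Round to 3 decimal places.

Var(-0.4A - 0.3B) = (-0.4)²·Var(A) + (-0.3)²·Var(B) + 2·(-0.4)·(-0.3)·Cov(A,B)
= 0.16·1.95 + 0.09·1.9 + 0.24·-1.88 = 0.0318

0.032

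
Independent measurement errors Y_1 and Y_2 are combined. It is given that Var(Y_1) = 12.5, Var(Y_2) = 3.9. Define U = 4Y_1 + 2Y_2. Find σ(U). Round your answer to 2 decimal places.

14.68

By independence, Var(U) = (4)²Var(Y_1) + (2)²Var(Y_2)
= (4)²·12.5 + (2)²·3.9 = 215.6
σ(U) = √215.6 ≈ 14.68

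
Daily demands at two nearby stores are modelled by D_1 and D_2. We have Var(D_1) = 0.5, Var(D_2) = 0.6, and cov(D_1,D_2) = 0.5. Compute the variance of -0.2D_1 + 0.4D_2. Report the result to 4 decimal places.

0.0360

Var(-0.2D_1 + 0.4D_2) = (-0.2)²·Var(D_1) + (0.4)²·Var(D_2) + 2·(-0.2)·(0.4)·cov(D_1,D_2)
= 0.04·0.5 + 0.16·0.6 + -0.16·0.5 = 0.036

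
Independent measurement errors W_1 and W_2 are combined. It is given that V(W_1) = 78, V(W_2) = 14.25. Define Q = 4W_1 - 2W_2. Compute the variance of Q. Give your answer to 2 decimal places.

1305.00

By independence, V(Q) = (4)²V(W_1) + (-2)²V(W_2)
= (4)²·78 + (-2)²·14.25 = 1305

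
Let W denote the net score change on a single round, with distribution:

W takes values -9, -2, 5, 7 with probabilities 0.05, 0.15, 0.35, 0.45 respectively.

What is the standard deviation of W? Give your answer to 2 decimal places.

E[W] = (-9)(0.05) + (-2)(0.15) + (5)(0.35) + (7)(0.45) = 4.15
E[W²] = (-9)²(0.05) + (-2)²(0.15) + (5)²(0.35) + (7)²(0.45) = 35.45
Var(W) = E[W²] − (E[W])² = 35.45 − (4.15)² = 18.2275
SD(W) = √18.2275 ≈ 4.27

4.27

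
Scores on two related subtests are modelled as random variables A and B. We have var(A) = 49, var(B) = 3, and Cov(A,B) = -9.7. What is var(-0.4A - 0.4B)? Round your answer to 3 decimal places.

5.216

var(-0.4A - 0.4B) = (-0.4)²·var(A) + (-0.4)²·var(B) + 2·(-0.4)·(-0.4)·Cov(A,B)
= 0.16·49 + 0.16·3 + 0.32·-9.7 = 5.216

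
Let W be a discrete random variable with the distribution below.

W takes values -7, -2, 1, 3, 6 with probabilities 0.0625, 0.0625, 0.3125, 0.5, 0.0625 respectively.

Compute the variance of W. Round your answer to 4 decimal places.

7.7344

E[W] = (-7)(0.0625) + (-2)(0.0625) + (1)(0.3125) + (3)(0.5) + (6)(0.0625) = 1.625
E[W²] = (-7)²(0.0625) + (-2)²(0.0625) + (1)²(0.3125) + (3)²(0.5) + (6)²(0.0625) = 10.375
var(W) = E[W²] − (E[W])² = 10.375 − (1.625)² = 7.734375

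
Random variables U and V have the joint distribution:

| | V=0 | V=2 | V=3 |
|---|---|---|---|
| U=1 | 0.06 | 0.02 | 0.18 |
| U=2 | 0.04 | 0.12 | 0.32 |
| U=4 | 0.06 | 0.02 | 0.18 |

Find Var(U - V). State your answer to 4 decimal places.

E[U] = 2.26,  E[V] = 2.36,  E[UV] = 5.3
Var(U) = 6.34 − (2.26)² = 1.2324;  Var(V) = 6.76 − (2.36)² = 1.1904
Cov(U,V) = 5.3 − (2.26)(2.36) = -0.0336
Var(U - V) = (1)²·1.2324 + (-1)²·1.1904 + 2·(1)·(-1)·-0.0336 = 2.49

2.4900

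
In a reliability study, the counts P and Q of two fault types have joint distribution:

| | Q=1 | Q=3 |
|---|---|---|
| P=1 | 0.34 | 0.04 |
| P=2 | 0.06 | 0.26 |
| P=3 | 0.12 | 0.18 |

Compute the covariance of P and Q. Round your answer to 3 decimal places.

E[P] = 1.92,  E[Q] = 1.96
E[PQ] = 4.12
Cov(P,Q) = E[PQ] − E[P]E[Q] = 4.12 − (1.92)(1.96) = 0.3568

0.357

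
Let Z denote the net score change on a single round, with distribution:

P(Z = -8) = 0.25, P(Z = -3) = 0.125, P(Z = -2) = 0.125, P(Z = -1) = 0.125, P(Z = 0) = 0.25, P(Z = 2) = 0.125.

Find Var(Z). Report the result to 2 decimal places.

E[Z] = (-8)(0.25) + (-3)(0.125) + (-2)(0.125) + (-1)(0.125) + (0)(0.25) + (2)(0.125) = -2.5
E[Z²] = (-8)²(0.25) + (-3)²(0.125) + (-2)²(0.125) + (-1)²(0.125) + (0)²(0.25) + (2)²(0.125) = 18.25
Var(Z) = E[Z²] − (E[Z])² = 18.25 − (-2.5)² = 12

12.00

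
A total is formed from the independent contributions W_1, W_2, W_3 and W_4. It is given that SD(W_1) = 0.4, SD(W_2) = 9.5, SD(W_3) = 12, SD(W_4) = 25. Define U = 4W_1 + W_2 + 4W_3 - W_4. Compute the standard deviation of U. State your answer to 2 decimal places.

54.97

Var(W_1) = 0.16, Var(W_2) = 90.25, Var(W_3) = 144, Var(W_4) = 625
By independence, Var(U) = (4)²Var(W_1) + (1)²Var(W_2) + (4)²Var(W_3) + (-1)²Var(W_4)
= (4)²·0.16 + (1)²·90.25 + (4)²·144 + (-1)²·625 = 3021.81
SD(U) = √3021.81 ≈ 54.97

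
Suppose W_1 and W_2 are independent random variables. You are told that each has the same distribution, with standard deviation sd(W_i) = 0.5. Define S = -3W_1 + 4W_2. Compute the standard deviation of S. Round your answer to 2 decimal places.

2.50

Var(W_i) = (0.5)² = 0.25
By independence, Var(S) = (-3)²Var(W_1) + (4)²Var(W_2)
= (-3)²·0.25 + (4)²·0.25 = 6.25
sd(S) = √6.25 ≈ 2.50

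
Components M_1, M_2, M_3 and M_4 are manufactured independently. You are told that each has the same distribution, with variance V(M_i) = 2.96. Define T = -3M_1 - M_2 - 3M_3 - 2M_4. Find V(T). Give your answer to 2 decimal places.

68.08

By independence, V(T) = (-3)²V(M_1) + (-1)²V(M_2) + (-3)²V(M_3) + (-2)²V(M_4)
= (-3)²·2.96 + (-1)²·2.96 + (-3)²·2.96 + (-2)²·2.96 = 68.08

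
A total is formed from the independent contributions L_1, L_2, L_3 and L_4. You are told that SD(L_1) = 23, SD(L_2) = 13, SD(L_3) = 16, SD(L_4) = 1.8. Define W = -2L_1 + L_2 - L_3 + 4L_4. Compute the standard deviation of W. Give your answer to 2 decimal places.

50.92

var(L_1) = 529, var(L_2) = 169, var(L_3) = 256, var(L_4) = 3.24
By independence, var(W) = (-2)²var(L_1) + (1)²var(L_2) + (-1)²var(L_3) + (4)²var(L_4)
= (-2)²·529 + (1)²·169 + (-1)²·256 + (4)²·3.24 = 2592.84
SD(W) = √2592.84 ≈ 50.92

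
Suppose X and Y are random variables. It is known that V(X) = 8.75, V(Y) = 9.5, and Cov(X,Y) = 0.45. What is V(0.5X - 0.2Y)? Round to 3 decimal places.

2.478

V(0.5X - 0.2Y) = (0.5)²·V(X) + (-0.2)²·V(Y) + 2·(0.5)·(-0.2)·Cov(X,Y)
= 0.25·8.75 + 0.04·9.5 + -0.2·0.45 = 2.4775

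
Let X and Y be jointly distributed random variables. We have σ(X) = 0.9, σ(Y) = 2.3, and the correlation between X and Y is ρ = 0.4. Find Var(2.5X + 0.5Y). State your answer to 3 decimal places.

Var(X) = (0.9)² = 0.81;  Var(Y) = (2.3)² = 5.29
Cov(X,Y) = ρ·σ(X)·σ(Y) = 0.4·0.9·2.3 = 0.828
Var(2.5X + 0.5Y) = (2.5)²·Var(X) + (0.5)²·Var(Y) + 2·(2.5)·(0.5)·Cov(X,Y)
= 6.25·0.81 + 0.25·5.29 + 2.5·0.828 = 8.455

8.455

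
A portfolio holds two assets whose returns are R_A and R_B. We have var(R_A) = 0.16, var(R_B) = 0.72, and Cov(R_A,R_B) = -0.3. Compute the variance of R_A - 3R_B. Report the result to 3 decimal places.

var(R_A - 3R_B) = (1)²·var(R_A) + (-3)²·var(R_B) + 2·(1)·(-3)·Cov(R_A,R_B)
= 1·0.16 + 9·0.72 + -6·-0.3 = 8.44

8.440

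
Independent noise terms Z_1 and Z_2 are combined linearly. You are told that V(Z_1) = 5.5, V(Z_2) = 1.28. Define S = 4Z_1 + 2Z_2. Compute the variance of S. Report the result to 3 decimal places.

By independence, V(S) = (4)²V(Z_1) + (2)²V(Z_2)
= (4)²·5.5 + (2)²·1.28 = 93.12

93.120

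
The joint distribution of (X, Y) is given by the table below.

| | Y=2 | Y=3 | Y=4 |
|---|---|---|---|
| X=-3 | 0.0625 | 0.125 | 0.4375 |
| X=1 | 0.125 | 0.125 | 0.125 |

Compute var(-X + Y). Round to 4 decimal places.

E[X] = -1.5,  E[Y] = 3.375,  E[XY] = -5.625
var(X) = 6 − (-1.5)² = 3.75;  var(Y) = 12 − (3.375)² = 0.609375
Cov(X,Y) = -5.625 − (-1.5)(3.375) = -0.5625
var(-X + Y) = (-1)²·3.75 + (1)²·0.609375 + 2·(-1)·(1)·-0.5625 = 5.484375

5.4844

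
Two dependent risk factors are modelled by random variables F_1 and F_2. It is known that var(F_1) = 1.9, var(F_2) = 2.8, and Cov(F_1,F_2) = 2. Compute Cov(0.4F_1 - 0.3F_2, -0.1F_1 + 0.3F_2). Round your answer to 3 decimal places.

Cov(0.4F_1 - 0.3F_2, -0.1F_1 + 0.3F_2) = (0.4)(-0.1)var(F_1) + (-0.3)(0.3)var(F_2) + [(0.4)(0.3) + (-0.3)(-0.1)]Cov(F_1,F_2)
= -0.04·1.9 + -0.09·2.8 + 0.15·2 = -0.028

-0.028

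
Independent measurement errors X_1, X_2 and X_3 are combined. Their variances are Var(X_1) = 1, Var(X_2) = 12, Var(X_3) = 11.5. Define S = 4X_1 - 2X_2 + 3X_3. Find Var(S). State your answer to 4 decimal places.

167.5000

By independence, Var(S) = (4)²Var(X_1) + (-2)²Var(X_2) + (3)²Var(X_3)
= (4)²·1 + (-2)²·12 + (3)²·11.5 = 167.5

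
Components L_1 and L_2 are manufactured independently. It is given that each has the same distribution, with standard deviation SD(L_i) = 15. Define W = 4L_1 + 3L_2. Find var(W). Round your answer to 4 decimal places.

5625.0000

var(L_i) = (15)² = 225
By independence, var(W) = (4)²var(L_1) + (3)²var(L_2)
= (4)²·225 + (3)²·225 = 5625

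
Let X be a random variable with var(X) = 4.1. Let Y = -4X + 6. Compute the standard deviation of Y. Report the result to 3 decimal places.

var(-4X + 6) = (-4)²·4.1 = 65.6
SD(Y) = √65.6 ≈ 8.099

8.099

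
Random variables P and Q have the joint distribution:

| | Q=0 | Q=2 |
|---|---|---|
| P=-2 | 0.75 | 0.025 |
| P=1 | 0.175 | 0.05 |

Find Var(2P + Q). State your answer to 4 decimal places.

7.3500

E[P] = -1.325,  E[Q] = 0.15,  E[PQ] = 0
Var(P) = 3.325 − (-1.325)² = 1.569375;  Var(Q) = 0.3 − (0.15)² = 0.2775
cov(P,Q) = 0 − (-1.325)(0.15) = 0.19875
Var(2P + Q) = (2)²·1.569375 + (1)²·0.2775 + 2·(2)·(1)·0.19875 = 7.35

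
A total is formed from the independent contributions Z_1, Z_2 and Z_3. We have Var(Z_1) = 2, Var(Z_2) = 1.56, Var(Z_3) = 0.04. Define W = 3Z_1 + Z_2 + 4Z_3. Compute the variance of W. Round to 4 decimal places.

By independence, Var(W) = (3)²Var(Z_1) + (1)²Var(Z_2) + (4)²Var(Z_3)
= (3)²·2 + (1)²·1.56 + (4)²·0.04 = 20.2

20.2000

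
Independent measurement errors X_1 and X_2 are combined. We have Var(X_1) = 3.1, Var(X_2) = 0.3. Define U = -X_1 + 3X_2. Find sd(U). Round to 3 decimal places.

By independence, Var(U) = (-1)²Var(X_1) + (3)²Var(X_2)
= (-1)²·3.1 + (3)²·0.3 = 5.8
sd(U) = √5.8 ≈ 2.408

2.408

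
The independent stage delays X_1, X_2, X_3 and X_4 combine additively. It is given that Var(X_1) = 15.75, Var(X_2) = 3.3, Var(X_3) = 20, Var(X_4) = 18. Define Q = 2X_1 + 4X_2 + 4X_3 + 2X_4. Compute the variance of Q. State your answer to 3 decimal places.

507.800

By independence, Var(Q) = (2)²Var(X_1) + (4)²Var(X_2) + (4)²Var(X_3) + (2)²Var(X_4)
= (2)²·15.75 + (4)²·3.3 + (4)²·20 + (2)²·18 = 507.8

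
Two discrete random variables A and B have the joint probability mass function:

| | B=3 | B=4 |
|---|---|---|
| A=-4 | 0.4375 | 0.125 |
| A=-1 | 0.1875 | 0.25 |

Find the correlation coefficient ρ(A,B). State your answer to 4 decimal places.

0.3578

E[A] = -2.6875,  E[B] = 3.375
E[AB] = -8.8125
Cov(A,B) = E[AB] − E[A]E[B] = -8.8125 − (-2.6875)(3.375) = 0.2578125
Var(A) = 2.21484375,  Var(B) = 0.234375
ρ = 0.2578125 / √(2.21484375·0.234375) ≈ 0.3578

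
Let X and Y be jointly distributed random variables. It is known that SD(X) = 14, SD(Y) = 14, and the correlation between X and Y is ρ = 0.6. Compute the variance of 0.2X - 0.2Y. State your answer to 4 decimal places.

6.2720

Var(X) = (14)² = 196;  Var(Y) = (14)² = 196
Cov(X,Y) = ρ·SD(X)·SD(Y) = 0.6·14·14 = 117.6
Var(0.2X - 0.2Y) = (0.2)²·Var(X) + (-0.2)²·Var(Y) + 2·(0.2)·(-0.2)·Cov(X,Y)
= 0.04·196 + 0.04·196 + -0.08·117.6 = 6.272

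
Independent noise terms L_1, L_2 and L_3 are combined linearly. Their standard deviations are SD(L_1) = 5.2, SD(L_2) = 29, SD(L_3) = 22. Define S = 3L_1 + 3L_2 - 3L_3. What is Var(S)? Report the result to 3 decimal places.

12168.360

Var(L_1) = 27.04, Var(L_2) = 841, Var(L_3) = 484
By independence, Var(S) = (3)²Var(L_1) + (3)²Var(L_2) + (-3)²Var(L_3)
= (3)²·27.04 + (3)²·841 + (-3)²·484 = 12168.36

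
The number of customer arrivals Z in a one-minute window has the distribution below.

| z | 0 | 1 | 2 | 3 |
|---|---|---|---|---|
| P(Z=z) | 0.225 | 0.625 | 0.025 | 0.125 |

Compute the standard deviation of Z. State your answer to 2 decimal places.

E[Z] = (0)(0.225) + (1)(0.625) + (2)(0.025) + (3)(0.125) = 1.05
E[Z²] = (0)²(0.225) + (1)²(0.625) + (2)²(0.025) + (3)²(0.125) = 1.85
Var(Z) = E[Z²] − (E[Z])² = 1.85 − (1.05)² = 0.7475
σ(Z) = √0.7475 ≈ 0.86

0.86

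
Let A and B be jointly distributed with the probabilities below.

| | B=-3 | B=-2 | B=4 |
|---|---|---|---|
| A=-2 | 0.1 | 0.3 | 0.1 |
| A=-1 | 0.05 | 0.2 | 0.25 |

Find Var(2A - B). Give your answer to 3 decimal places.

8.048

E[A] = -1.5,  E[B] = -0.05,  E[AB] = 0.55
Var(A) = 2.5 − (-1.5)² = 0.25;  Var(B) = 8.95 − (-0.05)² = 8.9475
cov(A,B) = 0.55 − (-1.5)(-0.05) = 0.475
Var(2A - B) = (2)²·0.25 + (-1)²·8.9475 + 2·(2)·(-1)·0.475 = 8.0475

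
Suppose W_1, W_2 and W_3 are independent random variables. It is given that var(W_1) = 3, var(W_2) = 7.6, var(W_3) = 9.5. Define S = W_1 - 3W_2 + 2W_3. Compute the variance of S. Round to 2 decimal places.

By independence, var(S) = (1)²var(W_1) + (-3)²var(W_2) + (2)²var(W_3)
= (1)²·3 + (-3)²·7.6 + (2)²·9.5 = 109.4

109.40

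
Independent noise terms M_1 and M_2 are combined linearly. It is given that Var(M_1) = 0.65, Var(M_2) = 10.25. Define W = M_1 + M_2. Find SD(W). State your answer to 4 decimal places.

By independence, Var(W) = (1)²Var(M_1) + (1)²Var(M_2)
= (1)²·0.65 + (1)²·10.25 = 10.9
SD(W) = √10.9 ≈ 3.3015

3.3015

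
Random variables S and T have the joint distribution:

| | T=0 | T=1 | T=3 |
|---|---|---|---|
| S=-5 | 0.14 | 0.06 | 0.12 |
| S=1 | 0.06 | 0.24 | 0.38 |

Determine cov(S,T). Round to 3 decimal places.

0.936

E[S] = -0.92,  E[T] = 1.8
E[ST] = -0.72
cov(S,T) = E[ST] − E[S]E[T] = -0.72 − (-0.92)(1.8) = 0.936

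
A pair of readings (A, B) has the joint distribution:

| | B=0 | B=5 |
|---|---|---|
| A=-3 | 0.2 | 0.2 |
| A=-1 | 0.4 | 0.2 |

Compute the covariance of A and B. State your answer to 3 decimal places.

E[A] = -1.8,  E[B] = 2
E[AB] = -4
Cov(A,B) = E[AB] − E[A]E[B] = -4 − (-1.8)(2) = -0.4

-0.400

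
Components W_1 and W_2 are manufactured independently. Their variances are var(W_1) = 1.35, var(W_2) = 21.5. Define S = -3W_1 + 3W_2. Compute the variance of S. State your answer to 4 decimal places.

205.6500

By independence, var(S) = (-3)²var(W_1) + (3)²var(W_2)
= (-3)²·1.35 + (3)²·21.5 = 205.65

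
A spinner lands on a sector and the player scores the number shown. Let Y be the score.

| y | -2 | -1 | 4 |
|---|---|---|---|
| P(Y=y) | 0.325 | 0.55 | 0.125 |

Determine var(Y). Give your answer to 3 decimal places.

3.360

E[Y] = (-2)(0.325) + (-1)(0.55) + (4)(0.125) = -0.7
E[Y²] = (-2)²(0.325) + (-1)²(0.55) + (4)²(0.125) = 3.85
var(Y) = E[Y²] − (E[Y])² = 3.85 − (-0.7)² = 3.36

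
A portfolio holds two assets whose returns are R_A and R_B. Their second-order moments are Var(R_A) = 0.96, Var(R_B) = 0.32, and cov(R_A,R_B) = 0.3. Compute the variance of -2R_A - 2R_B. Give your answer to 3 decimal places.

7.520

Var(-2R_A - 2R_B) = (-2)²·Var(R_A) + (-2)²·Var(R_B) + 2·(-2)·(-2)·cov(R_A,R_B)
= 4·0.96 + 4·0.32 + 8·0.3 = 7.52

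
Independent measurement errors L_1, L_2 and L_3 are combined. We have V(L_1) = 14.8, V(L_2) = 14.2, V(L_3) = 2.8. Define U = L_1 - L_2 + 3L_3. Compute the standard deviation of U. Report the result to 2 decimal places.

By independence, V(U) = (1)²V(L_1) + (-1)²V(L_2) + (3)²V(L_3)
= (1)²·14.8 + (-1)²·14.2 + (3)²·2.8 = 54.2
σ(U) = √54.2 ≈ 7.36

7.36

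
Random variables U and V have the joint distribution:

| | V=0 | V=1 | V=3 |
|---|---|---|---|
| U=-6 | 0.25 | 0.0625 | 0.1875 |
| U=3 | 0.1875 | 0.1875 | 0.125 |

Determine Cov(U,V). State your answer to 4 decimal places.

-0.2813

E[U] = -1.5,  E[V] = 1.1875
E[UV] = -2.0625
Cov(U,V) = E[UV] − E[U]E[V] = -2.0625 − (-1.5)(1.1875) = -0.28125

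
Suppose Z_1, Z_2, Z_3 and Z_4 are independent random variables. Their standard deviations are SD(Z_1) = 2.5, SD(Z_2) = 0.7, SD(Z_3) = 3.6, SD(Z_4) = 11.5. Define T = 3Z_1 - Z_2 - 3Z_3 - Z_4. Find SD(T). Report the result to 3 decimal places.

17.482

Var(Z_1) = 6.25, Var(Z_2) = 0.49, Var(Z_3) = 12.96, Var(Z_4) = 132.25
By independence, Var(T) = (3)²Var(Z_1) + (-1)²Var(Z_2) + (-3)²Var(Z_3) + (-1)²Var(Z_4)
= (3)²·6.25 + (-1)²·0.49 + (-3)²·12.96 + (-1)²·132.25 = 305.63
SD(T) = √305.63 ≈ 17.482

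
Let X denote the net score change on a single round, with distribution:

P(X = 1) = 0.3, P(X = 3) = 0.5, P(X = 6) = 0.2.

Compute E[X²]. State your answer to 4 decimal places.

12.0000

E[X²] = (1)²(0.3) + (3)²(0.5) + (6)²(0.2) = 12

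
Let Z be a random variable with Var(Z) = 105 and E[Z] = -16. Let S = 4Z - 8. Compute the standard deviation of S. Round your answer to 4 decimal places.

Var(4Z - 8) = (4)²·105 = 1680
sd(S) = √1680 ≈ 40.9878

40.9878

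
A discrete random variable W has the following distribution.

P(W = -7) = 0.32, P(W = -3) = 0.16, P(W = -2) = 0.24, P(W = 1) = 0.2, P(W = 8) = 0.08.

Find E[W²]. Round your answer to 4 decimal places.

E[W²] = (-7)²(0.32) + (-3)²(0.16) + (-2)²(0.24) + (1)²(0.2) + (8)²(0.08) = 23.4

23.4000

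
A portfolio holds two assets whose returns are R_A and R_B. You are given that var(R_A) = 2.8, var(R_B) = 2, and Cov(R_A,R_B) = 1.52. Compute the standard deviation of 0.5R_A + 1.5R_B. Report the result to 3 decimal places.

var(0.5R_A + 1.5R_B) = (0.5)²·var(R_A) + (1.5)²·var(R_B) + 2·(0.5)·(1.5)·Cov(R_A,R_B)
= 0.25·2.8 + 2.25·2 + 1.5·1.52 = 7.48
SD(0.5R_A + 1.5R_B) = √7.48 ≈ 2.735

2.735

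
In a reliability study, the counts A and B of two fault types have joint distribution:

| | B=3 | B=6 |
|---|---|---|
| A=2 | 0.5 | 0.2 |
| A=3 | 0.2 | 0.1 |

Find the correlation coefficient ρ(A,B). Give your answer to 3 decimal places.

0.048

E[A] = 2.3,  E[B] = 3.9
E[AB] = 9
cov(A,B) = E[AB] − E[A]E[B] = 9 − (2.3)(3.9) = 0.03
var(A) = 0.21,  var(B) = 1.89
ρ = 0.03 / √(0.21·1.89) ≈ 0.048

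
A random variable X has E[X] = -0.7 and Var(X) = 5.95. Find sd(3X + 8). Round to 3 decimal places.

7.318

Var(3X + 8) = (3)²·5.95 = 53.55
sd(3X + 8) = √53.55 ≈ 7.318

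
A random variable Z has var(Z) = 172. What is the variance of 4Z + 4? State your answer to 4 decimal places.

2752.0000

var(4Z + 4) = (4)²·var(Z) = 16·172 = 2752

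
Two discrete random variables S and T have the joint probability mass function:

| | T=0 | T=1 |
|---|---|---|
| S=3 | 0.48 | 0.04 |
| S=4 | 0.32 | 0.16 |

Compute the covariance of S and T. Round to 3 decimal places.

0.064

E[S] = 3.48,  E[T] = 0.2
E[ST] = 0.76
Cov(S,T) = E[ST] − E[S]E[T] = 0.76 − (3.48)(0.2) = 0.064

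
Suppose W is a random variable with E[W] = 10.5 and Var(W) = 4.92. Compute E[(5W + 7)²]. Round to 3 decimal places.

3663.250

E[5W + 7] = 5·10.5 + 7 = 59.5
Var(5W + 7) = (5)²·4.92 = 123
E[(5W + 7)²] = Var((5W + 7)) + (E[(5W + 7)])² = 123 + (59.5)² = 3663.25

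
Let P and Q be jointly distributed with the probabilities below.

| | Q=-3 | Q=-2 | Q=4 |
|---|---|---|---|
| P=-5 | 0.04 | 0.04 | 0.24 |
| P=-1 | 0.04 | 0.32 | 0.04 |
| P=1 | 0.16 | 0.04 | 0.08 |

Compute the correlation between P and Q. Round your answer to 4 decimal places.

E[P] = -1.72,  E[Q] = -0.08
E[PQ] = -3.44
cov(P,Q) = E[PQ] − E[P]E[Q] = -3.44 − (-1.72)(-0.08) = -3.5776
var(P) = 5.7216,  var(Q) = 9.5136
ρ = -3.5776 / √(5.7216·9.5136) ≈ -0.4849

-0.4849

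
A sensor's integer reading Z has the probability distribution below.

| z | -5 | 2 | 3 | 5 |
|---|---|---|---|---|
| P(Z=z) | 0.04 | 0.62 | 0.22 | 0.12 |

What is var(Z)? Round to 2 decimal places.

3.17

E[Z] = (-5)(0.04) + (2)(0.62) + (3)(0.22) + (5)(0.12) = 2.3
E[Z²] = (-5)²(0.04) + (2)²(0.62) + (3)²(0.22) + (5)²(0.12) = 8.46
var(Z) = E[Z²] − (E[Z])² = 8.46 − (2.3)² = 3.17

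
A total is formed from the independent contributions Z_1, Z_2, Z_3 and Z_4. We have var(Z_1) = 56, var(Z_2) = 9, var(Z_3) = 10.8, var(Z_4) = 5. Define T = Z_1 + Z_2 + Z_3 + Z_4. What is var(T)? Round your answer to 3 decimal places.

By independence, var(T) = (1)²var(Z_1) + (1)²var(Z_2) + (1)²var(Z_3) + (1)²var(Z_4)
= (1)²·56 + (1)²·9 + (1)²·10.8 + (1)²·5 = 80.8

80.800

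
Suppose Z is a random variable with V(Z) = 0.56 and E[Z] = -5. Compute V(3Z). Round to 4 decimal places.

5.0400

V(3Z) = (3)²·V(Z) = 9·0.56 = 5.04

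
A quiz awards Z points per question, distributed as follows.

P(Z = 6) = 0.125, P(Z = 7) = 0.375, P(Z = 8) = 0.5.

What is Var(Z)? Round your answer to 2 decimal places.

0.48

E[Z] = (6)(0.125) + (7)(0.375) + (8)(0.5) = 7.375
E[Z²] = (6)²(0.125) + (7)²(0.375) + (8)²(0.5) = 54.875
Var(Z) = E[Z²] − (E[Z])² = 54.875 − (7.375)² = 0.484375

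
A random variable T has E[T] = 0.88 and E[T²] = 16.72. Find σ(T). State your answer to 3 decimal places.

Var(T) = 16.72 − (0.88)² = 15.9456
σ(T) = √15.9456 ≈ 3.993

3.993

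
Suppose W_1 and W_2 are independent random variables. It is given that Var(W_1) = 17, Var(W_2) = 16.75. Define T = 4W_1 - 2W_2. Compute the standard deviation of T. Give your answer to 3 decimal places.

18.412

By independence, Var(T) = (4)²Var(W_1) + (-2)²Var(W_2)
= (4)²·17 + (-2)²·16.75 = 339
SD(T) = √339 ≈ 18.412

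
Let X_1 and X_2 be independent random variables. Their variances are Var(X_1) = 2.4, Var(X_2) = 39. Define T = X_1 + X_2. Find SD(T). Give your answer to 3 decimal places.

By independence, Var(T) = (1)²Var(X_1) + (1)²Var(X_2)
= (1)²·2.4 + (1)²·39 = 41.4
SD(T) = √41.4 ≈ 6.434

6.434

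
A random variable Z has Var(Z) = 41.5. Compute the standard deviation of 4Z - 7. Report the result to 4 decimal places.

25.7682

Var(4Z - 7) = (4)²·41.5 = 664
σ(4Z - 7) = √664 ≈ 25.7682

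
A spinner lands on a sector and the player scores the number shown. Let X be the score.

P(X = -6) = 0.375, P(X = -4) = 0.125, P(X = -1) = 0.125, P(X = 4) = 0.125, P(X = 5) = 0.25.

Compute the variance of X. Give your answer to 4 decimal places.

22.6094

E[X] = (-6)(0.375) + (-4)(0.125) + (-1)(0.125) + (4)(0.125) + (5)(0.25) = -1.125
E[X²] = (-6)²(0.375) + (-4)²(0.125) + (-1)²(0.125) + (4)²(0.125) + (5)²(0.25) = 23.875
var(X) = E[X²] − (E[X])² = 23.875 − (-1.125)² = 22.609375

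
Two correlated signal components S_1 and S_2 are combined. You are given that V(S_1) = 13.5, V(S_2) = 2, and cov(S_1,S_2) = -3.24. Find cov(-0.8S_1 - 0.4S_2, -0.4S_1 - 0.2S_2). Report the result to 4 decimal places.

cov(-0.8S_1 - 0.4S_2, -0.4S_1 - 0.2S_2) = (-0.8)(-0.4)V(S_1) + (-0.4)(-0.2)V(S_2) + [(-0.8)(-0.2) + (-0.4)(-0.4)]cov(S_1,S_2)
= 0.32·13.5 + 0.08·2 + 0.32·-3.24 = 3.4432

3.4432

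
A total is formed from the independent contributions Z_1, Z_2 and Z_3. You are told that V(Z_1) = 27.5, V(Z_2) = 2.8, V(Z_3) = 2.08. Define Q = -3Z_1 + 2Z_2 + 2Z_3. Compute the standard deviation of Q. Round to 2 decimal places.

16.34

By independence, V(Q) = (-3)²V(Z_1) + (2)²V(Z_2) + (2)²V(Z_3)
= (-3)²·27.5 + (2)²·2.8 + (2)²·2.08 = 267.02
SD(Q) = √267.02 ≈ 16.34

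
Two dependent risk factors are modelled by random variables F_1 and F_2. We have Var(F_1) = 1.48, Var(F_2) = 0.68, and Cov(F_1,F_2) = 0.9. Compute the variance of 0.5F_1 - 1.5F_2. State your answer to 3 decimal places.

0.550

Var(0.5F_1 - 1.5F_2) = (0.5)²·Var(F_1) + (-1.5)²·Var(F_2) + 2·(0.5)·(-1.5)·Cov(F_1,F_2)
= 0.25·1.48 + 2.25·0.68 + -1.5·0.9 = 0.55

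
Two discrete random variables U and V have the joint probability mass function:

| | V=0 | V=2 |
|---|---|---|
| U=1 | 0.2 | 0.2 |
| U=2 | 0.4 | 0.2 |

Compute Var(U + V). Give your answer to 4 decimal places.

E[U] = 1.6,  E[V] = 0.8,  E[UV] = 1.2
Var(U) = 2.8 − (1.6)² = 0.24;  Var(V) = 1.6 − (0.8)² = 0.96
Cov(U,V) = 1.2 − (1.6)(0.8) = -0.08
Var(U + V) = (1)²·0.24 + (1)²·0.96 + 2·(1)·(1)·-0.08 = 1.04

1.0400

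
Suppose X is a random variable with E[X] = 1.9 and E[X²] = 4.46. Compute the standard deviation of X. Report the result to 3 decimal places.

0.922

Var(X) = 4.46 − (1.9)² = 0.85
σ(X) = √0.85 ≈ 0.922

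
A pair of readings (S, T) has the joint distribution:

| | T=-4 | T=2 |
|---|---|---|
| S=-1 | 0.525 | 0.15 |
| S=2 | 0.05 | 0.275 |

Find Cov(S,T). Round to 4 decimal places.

E[S] = -0.025,  E[T] = -1.45
E[ST] = 2.5
Cov(S,T) = E[ST] − E[S]E[T] = 2.5 − (-0.025)(-1.45) = 2.46375

2.4638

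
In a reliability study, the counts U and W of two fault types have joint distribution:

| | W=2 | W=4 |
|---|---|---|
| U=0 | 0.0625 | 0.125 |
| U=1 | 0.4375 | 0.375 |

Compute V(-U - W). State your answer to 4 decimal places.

E[U] = 0.8125,  E[W] = 3,  E[UW] = 2.375
V(U) = 0.8125 − (0.8125)² = 0.15234375;  V(W) = 10 − (3)² = 1
Cov(U,W) = 2.375 − (0.8125)(3) = -0.0625
V(-U - W) = (-1)²·0.15234375 + (-1)²·1 + 2·(-1)·(-1)·-0.0625 = 1.02734375

1.0273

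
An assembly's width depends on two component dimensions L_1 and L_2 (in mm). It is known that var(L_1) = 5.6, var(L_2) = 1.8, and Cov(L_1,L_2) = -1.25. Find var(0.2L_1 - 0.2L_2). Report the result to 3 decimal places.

var(0.2L_1 - 0.2L_2) = (0.2)²·var(L_1) + (-0.2)²·var(L_2) + 2·(0.2)·(-0.2)·Cov(L_1,L_2)
= 0.04·5.6 + 0.04·1.8 + -0.08·-1.25 = 0.396

0.396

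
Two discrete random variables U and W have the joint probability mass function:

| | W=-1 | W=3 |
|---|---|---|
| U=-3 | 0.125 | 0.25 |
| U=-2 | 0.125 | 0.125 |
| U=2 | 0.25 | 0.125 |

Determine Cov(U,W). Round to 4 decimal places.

-1.2500

E[U] = -0.875,  E[W] = 1
E[UW] = -2.125
Cov(U,W) = E[UW] − E[U]E[W] = -2.125 − (-0.875)(1) = -1.25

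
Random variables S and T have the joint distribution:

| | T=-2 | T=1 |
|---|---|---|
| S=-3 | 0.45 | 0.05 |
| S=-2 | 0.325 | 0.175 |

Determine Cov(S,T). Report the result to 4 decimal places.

E[S] = -2.5,  E[T] = -1.325
E[ST] = 3.5
Cov(S,T) = E[ST] − E[S]E[T] = 3.5 − (-2.5)(-1.325) = 0.1875

0.1875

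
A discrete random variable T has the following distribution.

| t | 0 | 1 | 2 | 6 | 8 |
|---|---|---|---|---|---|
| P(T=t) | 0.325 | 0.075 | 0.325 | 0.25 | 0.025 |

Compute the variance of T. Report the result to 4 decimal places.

E[T] = (0)(0.325) + (1)(0.075) + (2)(0.325) + (6)(0.25) + (8)(0.025) = 2.425
E[T²] = (0)²(0.325) + (1)²(0.075) + (2)²(0.325) + (6)²(0.25) + (8)²(0.025) = 11.975
Var(T) = E[T²] − (E[T])² = 11.975 − (2.425)² = 6.094375

6.0944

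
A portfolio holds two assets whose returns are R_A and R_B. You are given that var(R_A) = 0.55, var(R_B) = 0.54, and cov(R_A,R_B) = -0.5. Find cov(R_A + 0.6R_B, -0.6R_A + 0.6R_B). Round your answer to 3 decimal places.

cov(R_A + 0.6R_B, -0.6R_A + 0.6R_B) = (1)(-0.6)var(R_A) + (0.6)(0.6)var(R_B) + [(1)(0.6) + (0.6)(-0.6)]cov(R_A,R_B)
= -0.6·0.55 + 0.36·0.54 + 0.24·-0.5 = -0.2556

-0.256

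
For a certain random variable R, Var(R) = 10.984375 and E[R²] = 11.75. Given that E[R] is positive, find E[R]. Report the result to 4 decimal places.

(E[R])² = E[R²] − Var(R) = 11.75 − 10.984375 = 0.765625
E[R] = √0.765625 = 0.875

0.8750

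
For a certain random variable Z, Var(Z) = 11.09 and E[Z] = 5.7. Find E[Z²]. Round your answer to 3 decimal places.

E[Z²] = Var(Z) + (E[Z])² = 11.09 + (5.7)² = 43.58

43.580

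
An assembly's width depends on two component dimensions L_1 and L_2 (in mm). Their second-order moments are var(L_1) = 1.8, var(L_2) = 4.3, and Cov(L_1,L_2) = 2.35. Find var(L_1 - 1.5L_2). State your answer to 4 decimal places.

4.4250

var(L_1 - 1.5L_2) = (1)²·var(L_1) + (-1.5)²·var(L_2) + 2·(1)·(-1.5)·Cov(L_1,L_2)
= 1·1.8 + 2.25·4.3 + -3·2.35 = 4.425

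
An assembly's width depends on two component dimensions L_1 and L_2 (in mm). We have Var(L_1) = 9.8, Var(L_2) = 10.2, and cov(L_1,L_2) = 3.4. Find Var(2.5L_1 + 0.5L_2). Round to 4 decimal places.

72.3000

Var(2.5L_1 + 0.5L_2) = (2.5)²·Var(L_1) + (0.5)²·Var(L_2) + 2·(2.5)·(0.5)·cov(L_1,L_2)
= 6.25·9.8 + 0.25·10.2 + 2.5·3.4 = 72.3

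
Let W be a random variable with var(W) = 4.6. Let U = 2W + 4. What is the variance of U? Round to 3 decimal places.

18.400

var(2W + 4) = (2)²·var(W) = 4·4.6 = 18.4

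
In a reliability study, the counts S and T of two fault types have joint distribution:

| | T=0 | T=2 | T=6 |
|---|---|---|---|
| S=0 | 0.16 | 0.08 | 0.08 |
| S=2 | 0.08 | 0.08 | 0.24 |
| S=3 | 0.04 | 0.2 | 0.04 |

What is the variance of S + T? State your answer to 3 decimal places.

E[S] = 1.64,  E[T] = 2.88,  E[ST] = 5.12
var(S) = 4.12 − (1.64)² = 1.4304;  var(T) = 14.4 − (2.88)² = 6.1056
Cov(S,T) = 5.12 − (1.64)(2.88) = 0.3968
var(S + T) = (1)²·1.4304 + (1)²·6.1056 + 2·(1)·(1)·0.3968 = 8.3296

8.330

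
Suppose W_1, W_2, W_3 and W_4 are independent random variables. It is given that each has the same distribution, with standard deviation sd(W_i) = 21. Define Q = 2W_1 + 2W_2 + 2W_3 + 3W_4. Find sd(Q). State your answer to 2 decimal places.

96.23

V(W_i) = (21)² = 441
By independence, V(Q) = (2)²V(W_1) + (2)²V(W_2) + (2)²V(W_3) + (3)²V(W_4)
= (2)²·441 + (2)²·441 + (2)²·441 + (3)²·441 = 9261
sd(Q) = √9261 ≈ 96.23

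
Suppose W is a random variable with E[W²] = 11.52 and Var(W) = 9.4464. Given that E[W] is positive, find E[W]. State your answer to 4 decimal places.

1.4400

(E[W])² = E[W²] − Var(W) = 11.52 − 9.4464 = 2.0736
E[W] = √2.0736 = 1.44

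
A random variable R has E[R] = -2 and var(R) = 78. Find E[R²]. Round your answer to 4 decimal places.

82.0000

E[R²] = var(R) + (E[R])² = 78 + (-2)² = 82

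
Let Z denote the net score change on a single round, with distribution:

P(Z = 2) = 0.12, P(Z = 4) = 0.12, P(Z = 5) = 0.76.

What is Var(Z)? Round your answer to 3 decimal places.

0.970

E[Z] = (2)(0.12) + (4)(0.12) + (5)(0.76) = 4.52
E[Z²] = (2)²(0.12) + (4)²(0.12) + (5)²(0.76) = 21.4
Var(Z) = E[Z²] − (E[Z])² = 21.4 − (4.52)² = 0.9696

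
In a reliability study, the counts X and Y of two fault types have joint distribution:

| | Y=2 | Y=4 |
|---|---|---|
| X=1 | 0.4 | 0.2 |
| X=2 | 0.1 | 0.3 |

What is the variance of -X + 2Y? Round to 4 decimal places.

E[X] = 1.4,  E[Y] = 3,  E[XY] = 4.4
var(X) = 2.2 − (1.4)² = 0.24;  var(Y) = 10 − (3)² = 1
cov(X,Y) = 4.4 − (1.4)(3) = 0.2
var(-X + 2Y) = (-1)²·0.24 + (2)²·1 + 2·(-1)·(2)·0.2 = 3.44

3.4400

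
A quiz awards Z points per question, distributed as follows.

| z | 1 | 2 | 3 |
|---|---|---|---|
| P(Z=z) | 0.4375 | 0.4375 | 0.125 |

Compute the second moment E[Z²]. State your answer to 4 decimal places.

E[Z²] = (1)²(0.4375) + (2)²(0.4375) + (3)²(0.125) = 3.3125

3.3125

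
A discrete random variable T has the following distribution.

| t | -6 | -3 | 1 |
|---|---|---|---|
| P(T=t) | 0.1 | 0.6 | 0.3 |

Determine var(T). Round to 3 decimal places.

E[T] = (-6)(0.1) + (-3)(0.6) + (1)(0.3) = -2.1
E[T²] = (-6)²(0.1) + (-3)²(0.6) + (1)²(0.3) = 9.3
var(T) = E[T²] − (E[T])² = 9.3 − (-2.1)² = 4.89

4.890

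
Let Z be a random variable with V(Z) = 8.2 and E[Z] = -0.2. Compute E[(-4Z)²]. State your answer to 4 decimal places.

E[-4Z] = -4·-0.2 = 0.8
V(-4Z) = (-4)²·8.2 = 131.2
E[(-4Z)²] = V((-4Z)) + (E[(-4Z)])² = 131.2 + (0.8)² = 131.84

131.8400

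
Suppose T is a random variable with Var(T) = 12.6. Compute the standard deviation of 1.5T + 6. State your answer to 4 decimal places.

5.3245

Var(1.5T + 6) = (1.5)²·12.6 = 28.35
SD(1.5T + 6) = √28.35 ≈ 5.3245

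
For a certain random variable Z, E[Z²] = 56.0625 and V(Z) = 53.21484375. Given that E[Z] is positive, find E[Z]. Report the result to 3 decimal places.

(E[Z])² = E[Z²] − V(Z) = 56.0625 − 53.21484375 = 2.84765625
E[Z] = √2.84765625 = 1.6875

1.688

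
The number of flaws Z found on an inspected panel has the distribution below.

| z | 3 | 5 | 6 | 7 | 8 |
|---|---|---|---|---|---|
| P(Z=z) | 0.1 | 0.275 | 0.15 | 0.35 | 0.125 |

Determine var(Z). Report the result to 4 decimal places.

2.0244

E[Z] = (3)(0.1) + (5)(0.275) + (6)(0.15) + (7)(0.35) + (8)(0.125) = 6.025
E[Z²] = (3)²(0.1) + (5)²(0.275) + (6)²(0.15) + (7)²(0.35) + (8)²(0.125) = 38.325
var(Z) = E[Z²] − (E[Z])² = 38.325 − (6.025)² = 2.024375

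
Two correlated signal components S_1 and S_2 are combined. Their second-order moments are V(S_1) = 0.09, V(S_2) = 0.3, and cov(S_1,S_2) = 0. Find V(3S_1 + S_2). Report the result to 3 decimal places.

V(3S_1 + S_2) = (3)²·V(S_1) + (1)²·V(S_2) + 2·(3)·(1)·cov(S_1,S_2)
= 9·0.09 + 1·0.3 + 6·0 = 1.11

1.110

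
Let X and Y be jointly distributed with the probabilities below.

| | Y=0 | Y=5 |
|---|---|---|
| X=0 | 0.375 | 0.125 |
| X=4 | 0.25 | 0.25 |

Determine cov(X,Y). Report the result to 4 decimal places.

E[X] = 2,  E[Y] = 1.875
E[XY] = 5
cov(X,Y) = E[XY] − E[X]E[Y] = 5 − (2)(1.875) = 1.25

1.2500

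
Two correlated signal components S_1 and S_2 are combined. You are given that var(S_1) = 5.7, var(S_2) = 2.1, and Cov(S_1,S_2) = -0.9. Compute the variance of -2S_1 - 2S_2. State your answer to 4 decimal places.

24.0000

var(-2S_1 - 2S_2) = (-2)²·var(S_1) + (-2)²·var(S_2) + 2·(-2)·(-2)·Cov(S_1,S_2)
= 4·5.7 + 4·2.1 + 8·-0.9 = 24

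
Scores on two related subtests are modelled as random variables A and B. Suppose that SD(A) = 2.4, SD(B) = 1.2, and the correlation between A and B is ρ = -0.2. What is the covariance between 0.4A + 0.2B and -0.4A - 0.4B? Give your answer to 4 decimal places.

-0.8986

Var(A) = (2.4)² = 5.76;  Var(B) = (1.2)² = 1.44
Cov(A,B) = ρ·SD(A)·SD(B) = -0.2·2.4·1.2 = -0.576
Cov(0.4A + 0.2B, -0.4A - 0.4B) = (0.4)(-0.4)Var(A) + (0.2)(-0.4)Var(B) + [(0.4)(-0.4) + (0.2)(-0.4)]Cov(A,B)
= -0.16·5.76 + -0.08·1.44 + -0.24·-0.576 = -0.89856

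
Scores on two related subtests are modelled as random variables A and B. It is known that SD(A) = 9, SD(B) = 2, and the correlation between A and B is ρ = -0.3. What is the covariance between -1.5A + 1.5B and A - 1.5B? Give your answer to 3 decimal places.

var(A) = (9)² = 81;  var(B) = (2)² = 4
cov(A,B) = ρ·SD(A)·SD(B) = -0.3·9·2 = -5.4
cov(-1.5A + 1.5B, A - 1.5B) = (-1.5)(1)var(A) + (1.5)(-1.5)var(B) + [(-1.5)(-1.5) + (1.5)(1)]cov(A,B)
= -1.5·81 + -2.25·4 + 3.75·-5.4 = -150.75

-150.750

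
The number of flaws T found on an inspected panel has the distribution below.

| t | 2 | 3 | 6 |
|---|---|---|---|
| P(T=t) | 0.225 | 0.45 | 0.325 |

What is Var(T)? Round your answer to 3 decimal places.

E[T] = (2)(0.225) + (3)(0.45) + (6)(0.325) = 3.75
E[T²] = (2)²(0.225) + (3)²(0.45) + (6)²(0.325) = 16.65
Var(T) = E[T²] − (E[T])² = 16.65 − (3.75)² = 2.5875

2.588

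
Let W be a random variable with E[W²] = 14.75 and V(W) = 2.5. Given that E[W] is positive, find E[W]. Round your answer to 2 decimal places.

3.50

(E[W])² = E[W²] − V(W) = 14.75 − 2.5 = 12.25
E[W] = √12.25 = 3.5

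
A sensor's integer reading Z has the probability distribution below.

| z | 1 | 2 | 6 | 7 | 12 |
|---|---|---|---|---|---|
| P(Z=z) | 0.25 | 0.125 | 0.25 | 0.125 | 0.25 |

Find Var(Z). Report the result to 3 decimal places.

17.359

E[Z] = (1)(0.25) + (2)(0.125) + (6)(0.25) + (7)(0.125) + (12)(0.25) = 5.875
E[Z²] = (1)²(0.25) + (2)²(0.125) + (6)²(0.25) + (7)²(0.125) + (12)²(0.25) = 51.875
Var(Z) = E[Z²] − (E[Z])² = 51.875 − (5.875)² = 17.359375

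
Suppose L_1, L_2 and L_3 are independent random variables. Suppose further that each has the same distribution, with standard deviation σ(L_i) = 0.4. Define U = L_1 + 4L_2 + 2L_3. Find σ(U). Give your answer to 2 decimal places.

var(L_i) = (0.4)² = 0.16
By independence, var(U) = (1)²var(L_1) + (4)²var(L_2) + (2)²var(L_3)
= (1)²·0.16 + (4)²·0.16 + (2)²·0.16 = 3.36
σ(U) = √3.36 ≈ 1.83

1.83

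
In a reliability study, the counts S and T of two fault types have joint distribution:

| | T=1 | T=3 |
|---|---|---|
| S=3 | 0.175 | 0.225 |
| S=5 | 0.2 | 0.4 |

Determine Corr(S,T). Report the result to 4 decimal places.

E[S] = 4.2,  E[T] = 2.25
E[ST] = 9.55
Cov(S,T) = E[ST] − E[S]E[T] = 9.55 − (4.2)(2.25) = 0.1
Var(S) = 0.96,  Var(T) = 0.9375
ρ = 0.1 / √(0.96·0.9375) ≈ 0.1054

0.1054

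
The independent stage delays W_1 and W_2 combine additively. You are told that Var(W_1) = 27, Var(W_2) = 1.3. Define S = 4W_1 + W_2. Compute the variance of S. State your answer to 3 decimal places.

433.300

By independence, Var(S) = (4)²Var(W_1) + (1)²Var(W_2)
= (4)²·27 + (1)²·1.3 = 433.3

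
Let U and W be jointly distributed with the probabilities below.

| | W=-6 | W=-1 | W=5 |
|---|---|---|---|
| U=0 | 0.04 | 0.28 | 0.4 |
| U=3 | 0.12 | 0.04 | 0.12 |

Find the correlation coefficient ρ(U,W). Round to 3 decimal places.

E[U] = 0.84,  E[W] = 1.32
E[UW] = -0.48
Cov(U,W) = E[UW] − E[U]E[W] = -0.48 − (0.84)(1.32) = -1.5888
V(U) = 1.8144,  V(W) = 17.3376
ρ = -1.5888 / √(1.8144·17.3376) ≈ -0.283

-0.283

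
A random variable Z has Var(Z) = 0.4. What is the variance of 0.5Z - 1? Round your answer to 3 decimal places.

Var(0.5Z - 1) = (0.5)²·Var(Z) = 0.25·0.4 = 0.1

0.100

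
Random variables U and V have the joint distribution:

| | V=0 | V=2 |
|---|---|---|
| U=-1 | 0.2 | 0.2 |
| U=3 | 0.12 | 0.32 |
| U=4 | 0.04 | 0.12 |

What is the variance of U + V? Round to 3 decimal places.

E[U] = 1.56,  E[V] = 1.28,  E[UV] = 2.48
var(U) = 6.92 − (1.56)² = 4.4864;  var(V) = 2.56 − (1.28)² = 0.9216
Cov(U,V) = 2.48 − (1.56)(1.28) = 0.4832
var(U + V) = (1)²·4.4864 + (1)²·0.9216 + 2·(1)·(1)·0.4832 = 6.3744

6.374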